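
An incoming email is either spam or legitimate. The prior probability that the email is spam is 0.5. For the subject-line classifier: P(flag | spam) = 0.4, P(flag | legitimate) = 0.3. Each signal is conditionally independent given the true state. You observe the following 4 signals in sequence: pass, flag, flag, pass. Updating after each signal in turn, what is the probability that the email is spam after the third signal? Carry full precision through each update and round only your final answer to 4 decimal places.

0.6038

Apply Bayes' rule sequentially, carrying P(spam) forward.
After 'pass': P(spam) = 0.6·0.5000 / (0.6·0.5000 + 0.7·0.5000) ≈ 0.4615
After 'flag': P(spam) = 0.4·0.4615 / (0.4·0.4615 + 0.3·0.5385) ≈ 0.5333
After 'flag': P(spam) = 0.4·0.5333 / (0.4·0.5333 + 0.3·0.4667) ≈ 0.6038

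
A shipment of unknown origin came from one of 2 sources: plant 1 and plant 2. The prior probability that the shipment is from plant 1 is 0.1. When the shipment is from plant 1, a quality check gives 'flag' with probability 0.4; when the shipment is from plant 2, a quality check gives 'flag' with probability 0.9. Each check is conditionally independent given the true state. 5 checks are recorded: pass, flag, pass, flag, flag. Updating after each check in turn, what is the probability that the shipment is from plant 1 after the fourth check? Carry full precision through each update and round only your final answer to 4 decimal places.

0.4414

Each posterior becomes the prior for the next update.
After 'pass': P(plant 1) = 0.6·0.1000 / (0.6·0.1000 + 0.1·0.9000) ≈ 0.4000
After 'flag': P(plant 1) = 0.4·0.4000 / (0.4·0.4000 + 0.9·0.6000) ≈ 0.2286
After 'pass': P(plant 1) = 0.6·0.2286 / (0.6·0.2286 + 0.1·0.7714) ≈ 0.6400
After 'flag': P(plant 1) = 0.4·0.6400 / (0.4·0.6400 + 0.9·0.3600) ≈ 0.4414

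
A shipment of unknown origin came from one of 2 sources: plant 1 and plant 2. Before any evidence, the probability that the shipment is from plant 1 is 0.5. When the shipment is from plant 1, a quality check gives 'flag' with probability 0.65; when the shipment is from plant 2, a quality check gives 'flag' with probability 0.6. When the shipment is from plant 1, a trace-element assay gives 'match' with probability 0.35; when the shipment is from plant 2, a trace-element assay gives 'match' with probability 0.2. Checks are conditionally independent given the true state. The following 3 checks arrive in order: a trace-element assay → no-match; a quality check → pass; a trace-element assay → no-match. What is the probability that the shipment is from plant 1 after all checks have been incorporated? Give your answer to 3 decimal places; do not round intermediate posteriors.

After a trace-element assay='no-match': P(plant 1) = 0.65·0.5000 / (0.65·0.5000 + 0.8·0.5000) ≈ 0.4483
After a quality check='pass': P(plant 1) = 0.35·0.4483 / (0.35·0.4483 + 0.4·0.5517) ≈ 0.4155
After a trace-element assay='no-match': P(plant 1) = 0.65·0.4155 / (0.65·0.4155 + 0.8·0.5845) ≈ 0.3661

0.366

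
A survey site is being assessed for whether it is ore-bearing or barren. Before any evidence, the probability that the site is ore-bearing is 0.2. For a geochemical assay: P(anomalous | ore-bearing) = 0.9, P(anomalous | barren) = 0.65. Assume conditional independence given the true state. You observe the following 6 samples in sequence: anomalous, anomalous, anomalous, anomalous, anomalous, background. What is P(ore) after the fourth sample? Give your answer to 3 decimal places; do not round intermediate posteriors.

After 'anomalous': P(ore) = 0.9·0.2000 / (0.9·0.2000 + 0.65·0.8000) ≈ 0.2571
After 'anomalous': P(ore) = 0.9·0.2571 / (0.9·0.2571 + 0.65·0.7429) ≈ 0.3240
After 'anomalous': P(ore) = 0.9·0.3240 / (0.9·0.3240 + 0.65·0.6760) ≈ 0.3989
After 'anomalous': P(ore) = 0.9·0.3989 / (0.9·0.3989 + 0.65·0.6011) ≈ 0.4789

0.479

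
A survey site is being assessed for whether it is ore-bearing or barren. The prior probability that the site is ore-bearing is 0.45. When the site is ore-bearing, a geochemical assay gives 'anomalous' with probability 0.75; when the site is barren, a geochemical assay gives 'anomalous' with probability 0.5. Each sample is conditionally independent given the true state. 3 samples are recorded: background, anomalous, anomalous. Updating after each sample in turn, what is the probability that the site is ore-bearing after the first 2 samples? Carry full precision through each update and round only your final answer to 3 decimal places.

0.380

After 'background': P(ore) = 0.25·0.4500 / (0.25·0.4500 + 0.5·0.5500) ≈ 0.2903
After 'anomalous': P(ore) = 0.75·0.2903 / (0.75·0.2903 + 0.5·0.7097) ≈ 0.3803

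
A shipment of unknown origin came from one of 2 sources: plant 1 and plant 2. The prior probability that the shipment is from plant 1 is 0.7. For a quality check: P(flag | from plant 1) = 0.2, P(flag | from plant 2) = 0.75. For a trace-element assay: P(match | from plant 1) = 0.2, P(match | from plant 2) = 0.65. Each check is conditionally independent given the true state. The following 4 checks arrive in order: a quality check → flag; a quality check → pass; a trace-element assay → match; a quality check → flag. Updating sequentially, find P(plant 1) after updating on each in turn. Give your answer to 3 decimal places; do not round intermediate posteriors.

0.140

After a quality check='flag': P(plant 1) = 0.2·0.7000 / (0.2·0.7000 + 0.75·0.3000) ≈ 0.3836
After a quality check='pass': P(plant 1) = 0.8·0.3836 / (0.8·0.3836 + 0.25·0.6164) ≈ 0.6657
After a trace-element assay='match': P(plant 1) = 0.2·0.6657 / (0.2·0.6657 + 0.65·0.3343) ≈ 0.3799
After a quality check='flag': P(plant 1) = 0.2·0.3799 / (0.2·0.3799 + 0.75·0.6201) ≈ 0.1404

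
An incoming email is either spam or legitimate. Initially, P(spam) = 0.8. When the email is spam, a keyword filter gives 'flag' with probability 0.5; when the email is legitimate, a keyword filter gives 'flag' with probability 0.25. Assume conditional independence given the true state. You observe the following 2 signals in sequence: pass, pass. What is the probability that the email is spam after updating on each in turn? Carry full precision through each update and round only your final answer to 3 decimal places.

0.640

After 'pass': P(spam) = 0.5·0.8000 / (0.5·0.8000 + 0.75·0.2000) ≈ 0.7273
After 'pass': P(spam) = 0.5·0.7273 / (0.5·0.7273 + 0.75·0.2727) ≈ 0.6400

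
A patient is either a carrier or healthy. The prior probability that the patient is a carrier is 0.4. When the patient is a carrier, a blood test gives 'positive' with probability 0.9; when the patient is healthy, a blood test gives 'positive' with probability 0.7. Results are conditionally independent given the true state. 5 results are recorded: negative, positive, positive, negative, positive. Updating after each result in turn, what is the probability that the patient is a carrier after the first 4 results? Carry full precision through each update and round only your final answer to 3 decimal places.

0.109

Each posterior becomes the prior for the next update.
After 'negative': P(carrier) = 0.1·0.4000 / (0.1·0.4000 + 0.3·0.6000) ≈ 0.1818
After 'positive': P(carrier) = 0.9·0.1818 / (0.9·0.1818 + 0.7·0.8182) ≈ 0.2222
After 'positive': P(carrier) = 0.9·0.2222 / (0.9·0.2222 + 0.7·0.7778) ≈ 0.2687
After 'negative': P(carrier) = 0.1·0.2687 / (0.1·0.2687 + 0.3·0.7313) ≈ 0.1091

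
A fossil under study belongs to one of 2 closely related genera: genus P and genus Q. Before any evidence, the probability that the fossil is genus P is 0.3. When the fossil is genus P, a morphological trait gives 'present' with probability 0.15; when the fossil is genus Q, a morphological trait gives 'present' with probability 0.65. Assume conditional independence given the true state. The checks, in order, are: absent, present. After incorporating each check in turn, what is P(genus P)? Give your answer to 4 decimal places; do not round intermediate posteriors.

0.1937

After 'absent': P(genus P) = 0.85·0.3000 / (0.85·0.3000 + 0.35·0.7000) ≈ 0.5100
After 'present': P(genus P) = 0.15·0.5100 / (0.15·0.5100 + 0.65·0.4900) ≈ 0.1937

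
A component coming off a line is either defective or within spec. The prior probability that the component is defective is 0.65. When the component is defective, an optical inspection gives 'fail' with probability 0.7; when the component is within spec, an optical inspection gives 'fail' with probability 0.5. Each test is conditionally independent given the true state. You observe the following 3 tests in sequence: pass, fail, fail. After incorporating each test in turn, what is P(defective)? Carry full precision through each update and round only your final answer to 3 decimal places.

Each posterior becomes the prior for the next update.
After 'pass': P(defective) = 0.3·0.6500 / (0.3·0.6500 + 0.5·0.3500) ≈ 0.5270
After 'fail': P(defective) = 0.7·0.5270 / (0.7·0.5270 + 0.5·0.4730) ≈ 0.6094
After 'fail': P(defective) = 0.7·0.6094 / (0.7·0.6094 + 0.5·0.3906) ≈ 0.6859

0.686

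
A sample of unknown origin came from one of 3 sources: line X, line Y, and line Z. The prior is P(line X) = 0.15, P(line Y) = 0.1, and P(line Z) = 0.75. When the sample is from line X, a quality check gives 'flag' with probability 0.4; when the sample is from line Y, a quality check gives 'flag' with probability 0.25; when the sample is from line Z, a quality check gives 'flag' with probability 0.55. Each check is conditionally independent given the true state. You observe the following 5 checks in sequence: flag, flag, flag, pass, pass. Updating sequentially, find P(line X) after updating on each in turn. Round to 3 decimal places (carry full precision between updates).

0.117

After 'flag': normaliser = 0.4·0.1500 + 0.25·0.1000 + 0.55·0.7500; P(line X) ≈ 0.1206, P(line Y) ≈ 0.0503, P(line Z) ≈ 0.8291
After 'flag': normaliser = 0.4·0.1206 + 0.25·0.0503 + 0.55·0.8291; P(line X) ≈ 0.0933, P(line Y) ≈ 0.0243, P(line Z) ≈ 0.8824
After 'flag': normaliser = 0.4·0.0933 + 0.25·0.0243 + 0.55·0.8824; P(line X) ≈ 0.0706, P(line Y) ≈ 0.0115, P(line Z) ≈ 0.9179
After 'pass': normaliser = 0.6·0.0706 + 0.75·0.0115 + 0.45·0.9179; P(line X) ≈ 0.0913, P(line Y) ≈ 0.0186, P(line Z) ≈ 0.8901
After 'pass': normaliser = 0.6·0.0913 + 0.75·0.0186 + 0.45·0.8901; P(line X) ≈ 0.1167, P(line Y) ≈ 0.0297, P(line Z) ≈ 0.8536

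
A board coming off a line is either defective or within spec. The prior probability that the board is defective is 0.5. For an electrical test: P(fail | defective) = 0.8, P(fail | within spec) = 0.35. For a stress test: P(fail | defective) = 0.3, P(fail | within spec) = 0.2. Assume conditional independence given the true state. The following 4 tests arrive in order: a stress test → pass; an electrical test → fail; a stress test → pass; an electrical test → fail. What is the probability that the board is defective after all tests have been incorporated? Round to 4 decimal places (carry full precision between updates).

Apply Bayes' rule sequentially, carrying P(defective) forward.
After a stress test='pass': P(defective) = 0.7·0.5000 / (0.7·0.5000 + 0.8·0.5000) ≈ 0.4667
After an electrical test='fail': P(defective) = 0.8·0.4667 / (0.8·0.4667 + 0.35·0.5333) ≈ 0.6667
After a stress test='pass': P(defective) = 0.7·0.6667 / (0.7·0.6667 + 0.8·0.3333) ≈ 0.6364
After an electrical test='fail': P(defective) = 0.8·0.6364 / (0.8·0.6364 + 0.35·0.3636) ≈ 0.8000

0.8000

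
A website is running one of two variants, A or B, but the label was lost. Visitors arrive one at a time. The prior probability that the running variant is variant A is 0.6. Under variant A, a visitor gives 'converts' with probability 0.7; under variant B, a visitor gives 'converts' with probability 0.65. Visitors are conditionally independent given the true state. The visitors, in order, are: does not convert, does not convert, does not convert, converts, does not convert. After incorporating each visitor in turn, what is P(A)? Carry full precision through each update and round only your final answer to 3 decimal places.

0.466

After 'does not convert': P(A) = 0.3·0.6000 / (0.3·0.6000 + 0.35·0.4000) ≈ 0.5625
After 'does not convert': P(A) = 0.3·0.5625 / (0.3·0.5625 + 0.35·0.4375) ≈ 0.5243
After 'does not convert': P(A) = 0.3·0.5243 / (0.3·0.5243 + 0.35·0.4757) ≈ 0.4858
After 'converts': P(A) = 0.7·0.4858 / (0.7·0.4858 + 0.65·0.5142) ≈ 0.5043
After 'does not convert': P(A) = 0.3·0.5043 / (0.3·0.5043 + 0.35·0.4957) ≈ 0.4658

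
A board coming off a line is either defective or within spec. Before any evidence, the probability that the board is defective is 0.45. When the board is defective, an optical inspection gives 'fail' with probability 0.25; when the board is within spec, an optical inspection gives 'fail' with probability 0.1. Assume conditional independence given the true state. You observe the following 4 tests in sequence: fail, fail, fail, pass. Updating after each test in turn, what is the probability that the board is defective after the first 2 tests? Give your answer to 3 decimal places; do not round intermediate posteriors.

0.836

After 'fail': P(defective) = 0.25·0.4500 / (0.25·0.4500 + 0.1·0.5500) ≈ 0.6716
After 'fail': P(defective) = 0.25·0.6716 / (0.25·0.6716 + 0.1·0.3284) ≈ 0.8364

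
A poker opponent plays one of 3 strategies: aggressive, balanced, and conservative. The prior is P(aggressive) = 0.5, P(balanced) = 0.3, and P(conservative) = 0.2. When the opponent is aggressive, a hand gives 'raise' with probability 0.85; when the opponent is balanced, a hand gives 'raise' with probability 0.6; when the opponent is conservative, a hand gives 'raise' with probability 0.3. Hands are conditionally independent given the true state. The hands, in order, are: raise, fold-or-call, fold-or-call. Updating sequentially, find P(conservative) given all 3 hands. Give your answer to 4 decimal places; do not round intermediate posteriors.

0.4339

After 'raise': normaliser = 0.85·0.5000 + 0.6·0.3000 + 0.3·0.2000; P(aggressive) ≈ 0.6391, P(balanced) ≈ 0.2707, P(conservative) ≈ 0.0902
After 'fold-or-call': normaliser = 0.15·0.6391 + 0.4·0.2707 + 0.7·0.0902; P(aggressive) ≈ 0.3586, P(balanced) ≈ 0.4051, P(conservative) ≈ 0.2363
After 'fold-or-call': normaliser = 0.15·0.3586 + 0.4·0.4051 + 0.7·0.2363; P(aggressive) ≈ 0.1411, P(balanced) ≈ 0.4250, P(conservative) ≈ 0.4339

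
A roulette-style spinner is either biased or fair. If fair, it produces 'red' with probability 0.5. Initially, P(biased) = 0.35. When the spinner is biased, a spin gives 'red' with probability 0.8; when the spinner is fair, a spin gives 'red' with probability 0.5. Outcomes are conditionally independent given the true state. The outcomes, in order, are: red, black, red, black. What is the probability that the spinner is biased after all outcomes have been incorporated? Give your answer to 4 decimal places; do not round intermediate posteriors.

0.1807

After 'red': P(biased) = 0.8·0.3500 / (0.8·0.3500 + 0.5·0.6500) ≈ 0.4628
After 'black': P(biased) = 0.2·0.4628 / (0.2·0.4628 + 0.5·0.5372) ≈ 0.2563
After 'red': P(biased) = 0.8·0.2563 / (0.8·0.2563 + 0.5·0.7437) ≈ 0.3554
After 'black': P(biased) = 0.2·0.3554 / (0.2·0.3554 + 0.5·0.6446) ≈ 0.1807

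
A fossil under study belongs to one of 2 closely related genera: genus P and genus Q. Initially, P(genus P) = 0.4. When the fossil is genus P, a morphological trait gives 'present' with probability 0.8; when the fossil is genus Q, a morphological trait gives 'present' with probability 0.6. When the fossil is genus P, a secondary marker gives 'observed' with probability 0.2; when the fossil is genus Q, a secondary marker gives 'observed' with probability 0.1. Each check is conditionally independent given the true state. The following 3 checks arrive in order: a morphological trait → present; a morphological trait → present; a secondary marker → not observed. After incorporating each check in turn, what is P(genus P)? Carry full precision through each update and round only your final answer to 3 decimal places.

Each posterior becomes the prior for the next update.
After a morphological trait='present': P(genus P) = 0.8·0.4000 / (0.8·0.4000 + 0.6·0.6000) ≈ 0.4706
After a morphological trait='present': P(genus P) = 0.8·0.4706 / (0.8·0.4706 + 0.6·0.5294) ≈ 0.5424
After a secondary marker='not observed': P(genus P) = 0.8·0.5424 / (0.8·0.5424 + 0.9·0.4576) ≈ 0.5130

0.513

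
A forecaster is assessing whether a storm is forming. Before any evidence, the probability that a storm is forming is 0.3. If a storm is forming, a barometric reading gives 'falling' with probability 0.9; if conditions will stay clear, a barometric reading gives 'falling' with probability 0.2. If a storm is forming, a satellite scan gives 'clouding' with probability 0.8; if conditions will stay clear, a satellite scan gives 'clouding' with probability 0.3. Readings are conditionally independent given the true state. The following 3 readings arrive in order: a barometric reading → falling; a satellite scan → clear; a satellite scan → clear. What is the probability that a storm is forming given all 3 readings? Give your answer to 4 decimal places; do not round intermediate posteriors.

0.1360

After a barometric reading='falling': P(storm) = 0.9·0.3000 / (0.9·0.3000 + 0.2·0.7000) ≈ 0.6585
After a satellite scan='clear': P(storm) = 0.2·0.6585 / (0.2·0.6585 + 0.7·0.3415) ≈ 0.3553
After a satellite scan='clear': P(storm) = 0.2·0.3553 / (0.2·0.3553 + 0.7·0.6447) ≈ 0.1360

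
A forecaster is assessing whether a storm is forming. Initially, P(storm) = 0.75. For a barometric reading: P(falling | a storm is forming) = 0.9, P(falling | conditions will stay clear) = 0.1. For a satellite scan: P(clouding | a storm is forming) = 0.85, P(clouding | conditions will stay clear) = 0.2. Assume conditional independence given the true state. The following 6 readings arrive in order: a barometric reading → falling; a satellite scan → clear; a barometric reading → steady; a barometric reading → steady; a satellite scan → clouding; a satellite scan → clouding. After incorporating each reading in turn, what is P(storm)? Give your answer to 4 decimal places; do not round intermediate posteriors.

0.5303

After a barometric reading='falling': P(storm) = 0.9·0.7500 / (0.9·0.7500 + 0.1·0.2500) ≈ 0.9643
After a satellite scan='clear': P(storm) = 0.15·0.9643 / (0.15·0.9643 + 0.8·0.0357) ≈ 0.8351
After a barometric reading='steady': P(storm) = 0.1·0.8351 / (0.1·0.8351 + 0.9·0.1649) ≈ 0.3600
After a barometric reading='steady': P(storm) = 0.1·0.3600 / (0.1·0.3600 + 0.9·0.6400) ≈ 0.0588
After a satellite scan='clouding': P(storm) = 0.85·0.0588 / (0.85·0.0588 + 0.2·0.9412) ≈ 0.2099
After a satellite scan='clouding': P(storm) = 0.85·0.2099 / (0.85·0.2099 + 0.2·0.7901) ≈ 0.5303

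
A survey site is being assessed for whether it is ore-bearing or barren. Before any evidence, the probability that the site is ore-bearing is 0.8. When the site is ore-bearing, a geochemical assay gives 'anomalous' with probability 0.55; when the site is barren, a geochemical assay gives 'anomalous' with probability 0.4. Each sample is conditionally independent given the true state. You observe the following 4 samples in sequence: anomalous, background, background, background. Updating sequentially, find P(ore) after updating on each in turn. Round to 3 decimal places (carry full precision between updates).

After 'anomalous': P(ore) = 0.55·0.8000 / (0.55·0.8000 + 0.4·0.2000) ≈ 0.8462
After 'background': P(ore) = 0.45·0.8462 / (0.45·0.8462 + 0.6·0.1538) ≈ 0.8049
After 'background': P(ore) = 0.45·0.8049 / (0.45·0.8049 + 0.6·0.1951) ≈ 0.7557
After 'background': P(ore) = 0.45·0.7557 / (0.45·0.7557 + 0.6·0.2443) ≈ 0.6988

0.699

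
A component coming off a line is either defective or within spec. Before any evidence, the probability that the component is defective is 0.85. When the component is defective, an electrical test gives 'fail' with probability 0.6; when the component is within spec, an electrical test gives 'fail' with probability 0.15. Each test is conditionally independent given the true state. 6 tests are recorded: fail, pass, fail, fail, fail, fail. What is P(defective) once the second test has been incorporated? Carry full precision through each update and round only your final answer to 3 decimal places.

After 'fail': P(defective) = 0.6·0.8500 / (0.6·0.8500 + 0.15·0.1500) ≈ 0.9577
After 'pass': P(defective) = 0.4·0.9577 / (0.4·0.9577 + 0.85·0.0423) ≈ 0.9143

0.914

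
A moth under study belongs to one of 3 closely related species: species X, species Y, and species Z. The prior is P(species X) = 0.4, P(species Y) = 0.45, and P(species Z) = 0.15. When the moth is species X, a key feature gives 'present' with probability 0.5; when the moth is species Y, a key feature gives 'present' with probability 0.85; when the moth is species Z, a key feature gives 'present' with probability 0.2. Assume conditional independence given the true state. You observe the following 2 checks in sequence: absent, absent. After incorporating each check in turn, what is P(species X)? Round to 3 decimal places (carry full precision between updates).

0.485

After 'absent': normaliser = 0.5·0.4000 + 0.15·0.4500 + 0.8·0.1500; P(species X) ≈ 0.5161, P(species Y) ≈ 0.1742, P(species Z) ≈ 0.3097
After 'absent': normaliser = 0.5·0.5161 + 0.15·0.1742 + 0.8·0.3097; P(species X) ≈ 0.4851, P(species Y) ≈ 0.0491, P(species Z) ≈ 0.4657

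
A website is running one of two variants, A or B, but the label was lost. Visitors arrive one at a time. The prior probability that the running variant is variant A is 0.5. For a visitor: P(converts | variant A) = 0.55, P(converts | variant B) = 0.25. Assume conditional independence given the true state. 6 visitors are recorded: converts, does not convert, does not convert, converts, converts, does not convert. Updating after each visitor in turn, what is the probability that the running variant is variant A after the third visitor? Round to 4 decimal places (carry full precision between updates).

After 'converts': P(A) = 0.55·0.5000 / (0.55·0.5000 + 0.25·0.5000) ≈ 0.6875
After 'does not convert': P(A) = 0.45·0.6875 / (0.45·0.6875 + 0.75·0.3125) ≈ 0.5690
After 'does not convert': P(A) = 0.45·0.5690 / (0.45·0.5690 + 0.75·0.4310) ≈ 0.4420

0.4420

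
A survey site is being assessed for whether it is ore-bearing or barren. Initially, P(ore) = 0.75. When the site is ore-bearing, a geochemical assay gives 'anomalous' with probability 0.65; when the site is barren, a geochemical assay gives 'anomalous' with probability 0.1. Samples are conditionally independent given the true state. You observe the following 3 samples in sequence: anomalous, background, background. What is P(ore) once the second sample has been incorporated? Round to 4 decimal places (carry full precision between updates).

0.8835

After 'anomalous': P(ore) = 0.65·0.7500 / (0.65·0.7500 + 0.1·0.2500) ≈ 0.9512
After 'background': P(ore) = 0.35·0.9512 / (0.35·0.9512 + 0.9·0.0488) ≈ 0.8835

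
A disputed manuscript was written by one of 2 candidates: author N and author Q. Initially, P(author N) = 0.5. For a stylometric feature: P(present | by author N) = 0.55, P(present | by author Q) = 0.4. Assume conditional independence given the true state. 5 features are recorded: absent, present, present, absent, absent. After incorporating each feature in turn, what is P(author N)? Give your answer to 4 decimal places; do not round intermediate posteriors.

0.4437

Apply Bayes' rule sequentially, carrying P(author N) forward.
After 'absent': P(author N) = 0.45·0.5000 / (0.45·0.5000 + 0.6·0.5000) ≈ 0.4286
After 'present': P(author N) = 0.55·0.4286 / (0.55·0.4286 + 0.4·0.5714) ≈ 0.5077
After 'present': P(author N) = 0.55·0.5077 / (0.55·0.5077 + 0.4·0.4923) ≈ 0.5864
After 'absent': P(author N) = 0.45·0.5864 / (0.45·0.5864 + 0.6·0.4136) ≈ 0.5154
After 'absent': P(author N) = 0.45·0.5154 / (0.45·0.5154 + 0.6·0.4846) ≈ 0.4437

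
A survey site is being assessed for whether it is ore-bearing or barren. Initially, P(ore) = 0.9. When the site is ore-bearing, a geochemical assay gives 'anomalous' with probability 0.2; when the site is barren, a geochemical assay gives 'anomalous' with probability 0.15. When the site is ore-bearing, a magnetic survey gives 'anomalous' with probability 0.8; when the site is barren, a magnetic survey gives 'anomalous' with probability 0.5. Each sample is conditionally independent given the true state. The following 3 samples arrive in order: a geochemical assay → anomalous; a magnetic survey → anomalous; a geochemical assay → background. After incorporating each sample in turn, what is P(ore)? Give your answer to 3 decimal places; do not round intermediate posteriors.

0.948

After a geochemical assay='anomalous': P(ore) = 0.2·0.9000 / (0.2·0.9000 + 0.15·0.1000) ≈ 0.9231
After a magnetic survey='anomalous': P(ore) = 0.8·0.9231 / (0.8·0.9231 + 0.5·0.0769) ≈ 0.9505
After a geochemical assay='background': P(ore) = 0.8·0.9505 / (0.8·0.9505 + 0.85·0.0495) ≈ 0.9476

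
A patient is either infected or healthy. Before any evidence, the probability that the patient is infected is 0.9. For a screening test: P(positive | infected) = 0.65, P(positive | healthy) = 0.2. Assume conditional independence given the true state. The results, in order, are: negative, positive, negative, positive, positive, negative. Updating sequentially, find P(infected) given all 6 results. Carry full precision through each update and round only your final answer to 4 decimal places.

0.9628

After 'negative': P(infected) = 0.35·0.9000 / (0.35·0.9000 + 0.8·0.1000) ≈ 0.7975
After 'positive': P(infected) = 0.65·0.7975 / (0.65·0.7975 + 0.2·0.2025) ≈ 0.9275
After 'negative': P(infected) = 0.35·0.9275 / (0.35·0.9275 + 0.8·0.0725) ≈ 0.8485
After 'positive': P(infected) = 0.65·0.8485 / (0.65·0.8485 + 0.2·0.1515) ≈ 0.9479
After 'positive': P(infected) = 0.65·0.9479 / (0.65·0.9479 + 0.2·0.0521) ≈ 0.9834
After 'negative': P(infected) = 0.35·0.9834 / (0.35·0.9834 + 0.8·0.0166) ≈ 0.9628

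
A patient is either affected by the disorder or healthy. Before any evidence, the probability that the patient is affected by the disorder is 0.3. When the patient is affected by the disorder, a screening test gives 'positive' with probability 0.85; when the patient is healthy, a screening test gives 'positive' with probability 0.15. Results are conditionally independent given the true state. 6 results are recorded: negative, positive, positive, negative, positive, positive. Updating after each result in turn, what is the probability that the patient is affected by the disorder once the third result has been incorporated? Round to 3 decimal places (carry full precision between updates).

Each posterior becomes the prior for the next update.
After 'negative': P(affected) = 0.15·0.3000 / (0.15·0.3000 + 0.85·0.7000) ≈ 0.0703
After 'positive': P(affected) = 0.85·0.0703 / (0.85·0.0703 + 0.15·0.9297) ≈ 0.3000
After 'positive': P(affected) = 0.85·0.3000 / (0.85·0.3000 + 0.15·0.7000) ≈ 0.7083

0.708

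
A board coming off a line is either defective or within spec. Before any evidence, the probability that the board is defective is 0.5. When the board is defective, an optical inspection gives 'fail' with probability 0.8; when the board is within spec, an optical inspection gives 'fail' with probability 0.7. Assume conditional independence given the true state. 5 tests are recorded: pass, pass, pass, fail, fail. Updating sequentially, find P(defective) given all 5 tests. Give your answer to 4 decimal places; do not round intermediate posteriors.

After 'pass': P(defective) = 0.2·0.5000 / (0.2·0.5000 + 0.3·0.5000) ≈ 0.4000
After 'pass': P(defective) = 0.2·0.4000 / (0.2·0.4000 + 0.3·0.6000) ≈ 0.3077
After 'pass': P(defective) = 0.2·0.3077 / (0.2·0.3077 + 0.3·0.6923) ≈ 0.2286
After 'fail': P(defective) = 0.8·0.2286 / (0.8·0.2286 + 0.7·0.7714) ≈ 0.2530
After 'fail': P(defective) = 0.8·0.2530 / (0.8·0.2530 + 0.7·0.7470) ≈ 0.2790

0.2790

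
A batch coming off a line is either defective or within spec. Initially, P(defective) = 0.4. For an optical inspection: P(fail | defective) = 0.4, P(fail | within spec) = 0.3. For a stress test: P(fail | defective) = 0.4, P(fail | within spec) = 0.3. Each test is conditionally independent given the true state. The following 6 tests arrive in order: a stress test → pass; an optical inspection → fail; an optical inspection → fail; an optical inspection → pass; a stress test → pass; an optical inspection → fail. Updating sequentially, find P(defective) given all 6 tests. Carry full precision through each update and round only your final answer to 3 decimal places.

After a stress test='pass': P(defective) = 0.6·0.4000 / (0.6·0.4000 + 0.7·0.6000) ≈ 0.3636
After an optical inspection='fail': P(defective) = 0.4·0.3636 / (0.4·0.3636 + 0.3·0.6364) ≈ 0.4324
After an optical inspection='fail': P(defective) = 0.4·0.4324 / (0.4·0.4324 + 0.3·0.5676) ≈ 0.5039
After an optical inspection='pass': P(defective) = 0.6·0.5039 / (0.6·0.5039 + 0.7·0.4961) ≈ 0.4655
After a stress test='pass': P(defective) = 0.6·0.4655 / (0.6·0.4655 + 0.7·0.5345) ≈ 0.4274
After an optical inspection='fail': P(defective) = 0.4·0.4274 / (0.4·0.4274 + 0.3·0.5726) ≈ 0.4988

0.499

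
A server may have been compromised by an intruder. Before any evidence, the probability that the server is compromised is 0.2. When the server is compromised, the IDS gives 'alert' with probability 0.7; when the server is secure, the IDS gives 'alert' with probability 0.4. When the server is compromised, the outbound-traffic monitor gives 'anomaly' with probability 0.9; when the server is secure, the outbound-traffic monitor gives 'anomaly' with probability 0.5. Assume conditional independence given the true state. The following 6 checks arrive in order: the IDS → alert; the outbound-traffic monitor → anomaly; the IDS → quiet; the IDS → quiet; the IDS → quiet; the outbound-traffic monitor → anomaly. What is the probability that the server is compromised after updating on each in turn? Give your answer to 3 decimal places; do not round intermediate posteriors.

0.151

Apply Bayes' rule sequentially, carrying P(compromised) forward.
After the IDS='alert': P(compromised) = 0.7·0.2000 / (0.7·0.2000 + 0.4·0.8000) ≈ 0.3043
After the outbound-traffic monitor='anomaly': P(compromised) = 0.9·0.3043 / (0.9·0.3043 + 0.5·0.6957) ≈ 0.4406
After the IDS='quiet': P(compromised) = 0.3·0.4406 / (0.3·0.4406 + 0.6·0.5594) ≈ 0.2825
After the IDS='quiet': P(compromised) = 0.3·0.2825 / (0.3·0.2825 + 0.6·0.7175) ≈ 0.1645
After the IDS='quiet': P(compromised) = 0.3·0.1645 / (0.3·0.1645 + 0.6·0.8355) ≈ 0.0896
After the outbound-traffic monitor='anomaly': P(compromised) = 0.9·0.0896 / (0.9·0.0896 + 0.5·0.9104) ≈ 0.1505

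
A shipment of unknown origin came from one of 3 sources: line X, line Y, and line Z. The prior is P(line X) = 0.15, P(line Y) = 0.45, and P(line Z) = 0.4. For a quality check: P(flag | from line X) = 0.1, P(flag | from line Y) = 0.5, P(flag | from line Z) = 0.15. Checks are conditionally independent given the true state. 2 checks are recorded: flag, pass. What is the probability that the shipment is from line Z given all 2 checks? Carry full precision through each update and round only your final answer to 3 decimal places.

0.288

Each posterior becomes the prior for the next update.
After 'flag': normaliser = 0.1·0.1500 + 0.5·0.4500 + 0.15·0.4000; P(line X) ≈ 0.0500, P(line Y) ≈ 0.7500, P(line Z) ≈ 0.2000
After 'pass': normaliser = 0.9·0.0500 + 0.5·0.7500 + 0.85·0.2000; P(line X) ≈ 0.0763, P(line Y) ≈ 0.6356, P(line Z) ≈ 0.2881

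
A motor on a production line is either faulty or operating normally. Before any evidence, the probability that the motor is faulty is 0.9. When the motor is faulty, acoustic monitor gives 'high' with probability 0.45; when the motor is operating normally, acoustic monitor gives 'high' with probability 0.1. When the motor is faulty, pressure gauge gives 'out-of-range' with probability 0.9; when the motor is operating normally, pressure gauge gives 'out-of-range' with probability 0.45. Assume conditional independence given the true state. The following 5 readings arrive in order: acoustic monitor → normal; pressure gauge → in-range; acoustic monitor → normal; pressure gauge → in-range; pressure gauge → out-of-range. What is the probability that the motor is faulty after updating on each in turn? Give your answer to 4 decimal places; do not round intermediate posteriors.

After acoustic monitor='normal': P(faulty) = 0.55·0.9000 / (0.55·0.9000 + 0.9·0.1000) ≈ 0.8462
After pressure gauge='in-range': P(faulty) = 0.1·0.8462 / (0.1·0.8462 + 0.55·0.1538) ≈ 0.5000
After acoustic monitor='normal': P(faulty) = 0.55·0.5000 / (0.55·0.5000 + 0.9·0.5000) ≈ 0.3793
After pressure gauge='in-range': P(faulty) = 0.1·0.3793 / (0.1·0.3793 + 0.55·0.6207) ≈ 0.1000
After pressure gauge='out-of-range': P(faulty) = 0.9·0.1000 / (0.9·0.1000 + 0.45·0.9000) ≈ 0.1818

0.1818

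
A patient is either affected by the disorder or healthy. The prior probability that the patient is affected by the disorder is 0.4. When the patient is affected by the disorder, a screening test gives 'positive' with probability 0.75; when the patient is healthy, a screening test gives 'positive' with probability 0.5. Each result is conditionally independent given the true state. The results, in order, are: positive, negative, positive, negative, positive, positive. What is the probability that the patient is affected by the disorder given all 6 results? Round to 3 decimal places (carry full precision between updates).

After 'positive': P(affected) = 0.75·0.4000 / (0.75·0.4000 + 0.5·0.6000) ≈ 0.5000
After 'negative': P(affected) = 0.25·0.5000 / (0.25·0.5000 + 0.5·0.5000) ≈ 0.3333
After 'positive': P(affected) = 0.75·0.3333 / (0.75·0.3333 + 0.5·0.6667) ≈ 0.4286
After 'negative': P(affected) = 0.25·0.4286 / (0.25·0.4286 + 0.5·0.5714) ≈ 0.2727
After 'positive': P(affected) = 0.75·0.2727 / (0.75·0.2727 + 0.5·0.7273) ≈ 0.3600
After 'positive': P(affected) = 0.75·0.3600 / (0.75·0.3600 + 0.5·0.6400) ≈ 0.4576

0.458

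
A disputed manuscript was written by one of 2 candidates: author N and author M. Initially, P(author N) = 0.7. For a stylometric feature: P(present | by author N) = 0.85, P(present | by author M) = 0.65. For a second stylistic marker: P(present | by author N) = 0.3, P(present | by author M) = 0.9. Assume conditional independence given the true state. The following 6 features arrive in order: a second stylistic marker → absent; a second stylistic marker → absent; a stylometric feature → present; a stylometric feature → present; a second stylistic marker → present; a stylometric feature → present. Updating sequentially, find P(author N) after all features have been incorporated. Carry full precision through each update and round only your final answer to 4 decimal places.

After a second stylistic marker='absent': P(author N) = 0.7·0.7000 / (0.7·0.7000 + 0.1·0.3000) ≈ 0.9423
After a second stylistic marker='absent': P(author N) = 0.7·0.9423 / (0.7·0.9423 + 0.1·0.0577) ≈ 0.9913
After a stylometric feature='present': P(author N) = 0.85·0.9913 / (0.85·0.9913 + 0.65·0.0087) ≈ 0.9934
After a stylometric feature='present': P(author N) = 0.85·0.9934 / (0.85·0.9934 + 0.65·0.0066) ≈ 0.9949
After a second stylistic marker='present': P(author N) = 0.3·0.9949 / (0.3·0.9949 + 0.9·0.0051) ≈ 0.9849
After a stylometric feature='present': P(author N) = 0.85·0.9849 / (0.85·0.9849 + 0.65·0.0151) ≈ 0.9884

0.9884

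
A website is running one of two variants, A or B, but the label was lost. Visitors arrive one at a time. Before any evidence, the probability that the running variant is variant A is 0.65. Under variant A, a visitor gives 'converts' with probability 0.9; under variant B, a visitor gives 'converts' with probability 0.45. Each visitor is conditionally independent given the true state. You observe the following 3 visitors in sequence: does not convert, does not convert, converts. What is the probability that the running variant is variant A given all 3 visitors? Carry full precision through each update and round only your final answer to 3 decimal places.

0.109

Apply Bayes' rule sequentially, carrying P(A) forward.
After 'does not convert': P(A) = 0.1·0.6500 / (0.1·0.6500 + 0.55·0.3500) ≈ 0.2524
After 'does not convert': P(A) = 0.1·0.2524 / (0.1·0.2524 + 0.55·0.7476) ≈ 0.0578
After 'converts': P(A) = 0.9·0.0578 / (0.9·0.0578 + 0.45·0.9422) ≈ 0.1094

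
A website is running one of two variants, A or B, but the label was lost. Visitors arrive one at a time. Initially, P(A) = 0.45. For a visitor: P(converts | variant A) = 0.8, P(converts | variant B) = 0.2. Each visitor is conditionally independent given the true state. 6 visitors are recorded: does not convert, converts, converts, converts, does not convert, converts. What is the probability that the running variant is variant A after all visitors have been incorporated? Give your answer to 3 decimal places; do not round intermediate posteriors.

0.929

After 'does not convert': P(A) = 0.2·0.4500 / (0.2·0.4500 + 0.8·0.5500) ≈ 0.1698
After 'converts': P(A) = 0.8·0.1698 / (0.8·0.1698 + 0.2·0.8302) ≈ 0.4500
After 'converts': P(A) = 0.8·0.4500 / (0.8·0.4500 + 0.2·0.5500) ≈ 0.7660
After 'converts': P(A) = 0.8·0.7660 / (0.8·0.7660 + 0.2·0.2340) ≈ 0.9290
After 'does not convert': P(A) = 0.2·0.9290 / (0.2·0.9290 + 0.8·0.0710) ≈ 0.7660
After 'converts': P(A) = 0.8·0.7660 / (0.8·0.7660 + 0.2·0.2340) ≈ 0.9290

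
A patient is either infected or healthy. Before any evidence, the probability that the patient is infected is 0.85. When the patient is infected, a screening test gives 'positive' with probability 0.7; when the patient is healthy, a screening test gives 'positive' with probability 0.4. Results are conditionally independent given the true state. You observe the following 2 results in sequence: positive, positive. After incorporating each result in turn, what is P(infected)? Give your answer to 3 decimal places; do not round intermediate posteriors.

0.946

After 'positive': P(infected) = 0.7·0.8500 / (0.7·0.8500 + 0.4·0.1500) ≈ 0.9084
After 'positive': P(infected) = 0.7·0.9084 / (0.7·0.9084 + 0.4·0.0916) ≈ 0.9455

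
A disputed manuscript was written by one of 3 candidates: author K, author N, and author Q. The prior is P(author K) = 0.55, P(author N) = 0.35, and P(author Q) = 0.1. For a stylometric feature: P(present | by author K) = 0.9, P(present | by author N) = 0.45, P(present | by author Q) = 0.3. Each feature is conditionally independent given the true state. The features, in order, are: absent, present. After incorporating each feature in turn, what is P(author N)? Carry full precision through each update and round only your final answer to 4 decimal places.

0.5513

After 'absent': normaliser = 0.1·0.5500 + 0.55·0.3500 + 0.7·0.1000; P(author K) ≈ 0.1732, P(author N) ≈ 0.6063, P(author Q) ≈ 0.2205
After 'present': normaliser = 0.9·0.1732 + 0.45·0.6063 + 0.3·0.2205; P(author K) ≈ 0.3150, P(author N) ≈ 0.5513, P(author Q) ≈ 0.1337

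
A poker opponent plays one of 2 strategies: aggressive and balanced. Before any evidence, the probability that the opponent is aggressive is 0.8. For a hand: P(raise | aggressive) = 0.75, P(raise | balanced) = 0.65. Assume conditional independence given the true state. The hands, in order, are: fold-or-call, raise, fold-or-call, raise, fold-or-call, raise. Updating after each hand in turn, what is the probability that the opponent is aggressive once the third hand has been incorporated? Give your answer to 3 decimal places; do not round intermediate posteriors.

0.702

After 'fold-or-call': P(aggressive) = 0.25·0.8000 / (0.25·0.8000 + 0.35·0.2000) ≈ 0.7407
After 'raise': P(aggressive) = 0.75·0.7407 / (0.75·0.7407 + 0.65·0.2593) ≈ 0.7673
After 'fold-or-call': P(aggressive) = 0.25·0.7673 / (0.25·0.7673 + 0.35·0.2327) ≈ 0.7019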